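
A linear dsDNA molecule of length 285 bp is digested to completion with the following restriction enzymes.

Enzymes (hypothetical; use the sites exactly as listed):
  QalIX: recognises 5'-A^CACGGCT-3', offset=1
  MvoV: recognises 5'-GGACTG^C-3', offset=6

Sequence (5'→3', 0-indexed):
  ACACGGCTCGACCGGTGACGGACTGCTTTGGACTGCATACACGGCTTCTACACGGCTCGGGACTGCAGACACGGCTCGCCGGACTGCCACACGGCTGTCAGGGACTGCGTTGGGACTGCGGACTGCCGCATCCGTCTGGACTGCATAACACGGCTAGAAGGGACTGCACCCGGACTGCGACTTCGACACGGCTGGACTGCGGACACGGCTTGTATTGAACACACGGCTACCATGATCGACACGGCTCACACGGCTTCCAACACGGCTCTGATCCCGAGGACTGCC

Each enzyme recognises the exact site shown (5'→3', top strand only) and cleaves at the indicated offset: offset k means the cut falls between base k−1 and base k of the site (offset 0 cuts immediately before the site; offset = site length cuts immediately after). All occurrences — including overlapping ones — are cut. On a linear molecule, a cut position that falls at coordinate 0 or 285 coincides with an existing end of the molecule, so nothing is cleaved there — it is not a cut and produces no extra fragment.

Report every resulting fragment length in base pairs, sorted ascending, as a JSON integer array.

Site scan:
  QalIX (ACACGGCT, off=1): starts [0, 38, 49, 68, 88, 147, 185, 202, 220, 238, 247, 259] → cuts [1, 39, 50, 69, 89, 148, 186, 203, 221, 239, 248, 260]
  MvoV (GGACTGC, off=6): starts [19, 29, 59, 80, 101, 112, 119, 137, 160, 171, 193, 277] → cuts [25, 35, 65, 86, 107, 118, 125, 143, 166, 177, 199, 283]

Pooled cuts: [1, 25, 35, 39, 50, 65, 69, 86, 89, 107, 118, 125, 143, 148, 166, 177, 186, 199, 203, 221, 239, 248, 260, 283]

Fragments:
  [0,1): 1 bp
  [1,25): 24 bp
  [25,35): 10 bp
  [35,39): 4 bp
  [39,50): 11 bp
  [50,65): 15 bp
  [65,69): 4 bp
  [69,86): 17 bp
  [86,89): 3 bp
  [89,107): 18 bp
  [107,118): 11 bp
  [118,125): 7 bp
  [125,143): 18 bp
  [143,148): 5 bp
  [148,166): 18 bp
  [166,177): 11 bp
  [177,186): 9 bp
  [186,199): 13 bp
  [199,203): 4 bp
  [203,221): 18 bp
  [221,239): 18 bp
  [239,248): 9 bp
  [248,260): 12 bp
  [260,283): 23 bp
  [283,285): 2 bp

[1,2,3,4,4,4,5,7,9,9,10,11,11,11,12,13,15,17,18,18,18,18,18,23,24]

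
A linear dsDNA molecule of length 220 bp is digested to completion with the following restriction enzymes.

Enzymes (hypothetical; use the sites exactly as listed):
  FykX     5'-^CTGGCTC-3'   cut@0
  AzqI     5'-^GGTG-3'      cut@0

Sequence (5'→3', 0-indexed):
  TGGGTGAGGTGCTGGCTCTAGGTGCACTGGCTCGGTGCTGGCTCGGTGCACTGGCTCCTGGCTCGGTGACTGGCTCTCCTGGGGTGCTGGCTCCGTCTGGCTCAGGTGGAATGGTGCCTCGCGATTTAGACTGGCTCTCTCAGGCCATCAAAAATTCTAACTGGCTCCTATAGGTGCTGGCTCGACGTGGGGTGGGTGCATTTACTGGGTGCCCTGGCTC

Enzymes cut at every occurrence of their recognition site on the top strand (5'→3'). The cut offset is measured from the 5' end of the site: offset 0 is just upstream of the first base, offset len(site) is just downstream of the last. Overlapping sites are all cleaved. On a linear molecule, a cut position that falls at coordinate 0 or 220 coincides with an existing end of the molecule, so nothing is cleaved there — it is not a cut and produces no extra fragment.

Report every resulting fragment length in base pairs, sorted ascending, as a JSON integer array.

Per-enzyme occurrences:
  FykX CTGGCTC/0: at [11, 26, 37, 50, 57, 69, 86, 96, 130, 160, 176, 213] ⇒ [11, 26, 37, 50, 57, 69, 86, 96, 130, 160, 176, 213]
  AzqI GGTG/0: at [2, 7, 20, 33, 44, 64, 82, 104, 112, 172, 190, 194, 207] ⇒ [2, 7, 20, 33, 44, 64, 82, 104, 112, 172, 190, 194, 207]

Pooled cuts: [2, 7, 11, 20, 26, 33, 37, 44, 50, 57, 64, 69, 82, 86, 96, 104, 112, 130, 160, 172, 176, 190, 194, 207, 213]

Fragment lengths:
  [0,2): 2 bp
  [2,7): 5 bp
  [7,11): 4 bp
  [11,20): 9 bp
  [20,26): 6 bp
  [26,33): 7 bp
  [33,37): 4 bp
  [37,44): 7 bp
  [44,50): 6 bp
  [50,57): 7 bp
  [57,64): 7 bp
  [64,69): 5 bp
  [69,82): 13 bp
  [82,86): 4 bp
  [86,96): 10 bp
  [96,104): 8 bp
  [104,112): 8 bp
  [112,130): 18 bp
  [130,160): 30 bp
  [160,172): 12 bp
  [172,176): 4 bp
  [176,190): 14 bp
  [190,194): 4 bp
  [194,207): 13 bp
  [207,213): 6 bp
  [213,220): 7 bp

[2,4,4,4,4,4,5,5,6,6,6,7,7,7,7,7,8,8,9,10,12,13,13,14,18,30]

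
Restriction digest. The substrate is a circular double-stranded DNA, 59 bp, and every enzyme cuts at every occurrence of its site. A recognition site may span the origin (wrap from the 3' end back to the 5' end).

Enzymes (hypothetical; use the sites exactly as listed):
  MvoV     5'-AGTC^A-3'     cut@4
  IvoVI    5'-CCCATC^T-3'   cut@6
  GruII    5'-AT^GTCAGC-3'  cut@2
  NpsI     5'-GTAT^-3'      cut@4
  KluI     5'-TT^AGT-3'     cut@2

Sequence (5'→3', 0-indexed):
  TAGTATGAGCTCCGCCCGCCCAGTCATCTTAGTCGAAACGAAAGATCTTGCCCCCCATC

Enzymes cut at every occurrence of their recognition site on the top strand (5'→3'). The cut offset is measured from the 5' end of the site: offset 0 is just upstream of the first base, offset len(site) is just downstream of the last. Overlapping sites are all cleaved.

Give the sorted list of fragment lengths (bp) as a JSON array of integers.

Scan for sites:
  MvoV (AGTCA, off=4): starts [21] → cuts [25]
  IvoVI (CCCATCT, off=6): starts [53] → cuts [0]
  GruII (ATGTCAGC, off=2): no sites
  NpsI (GTAT, off=4): starts [2] → cuts [6]
  KluI (TTAGT, off=2): starts [28] → cuts [30]

All cut coordinates (distinct, sorted): [0, 6, 25, 30]

Fragment lengths:
  0→6: 6 bp
  6→25: 19 bp
  25→30: 5 bp
  30→0 (wrap): 59-30+0 = 29 bp

[5,6,19,29]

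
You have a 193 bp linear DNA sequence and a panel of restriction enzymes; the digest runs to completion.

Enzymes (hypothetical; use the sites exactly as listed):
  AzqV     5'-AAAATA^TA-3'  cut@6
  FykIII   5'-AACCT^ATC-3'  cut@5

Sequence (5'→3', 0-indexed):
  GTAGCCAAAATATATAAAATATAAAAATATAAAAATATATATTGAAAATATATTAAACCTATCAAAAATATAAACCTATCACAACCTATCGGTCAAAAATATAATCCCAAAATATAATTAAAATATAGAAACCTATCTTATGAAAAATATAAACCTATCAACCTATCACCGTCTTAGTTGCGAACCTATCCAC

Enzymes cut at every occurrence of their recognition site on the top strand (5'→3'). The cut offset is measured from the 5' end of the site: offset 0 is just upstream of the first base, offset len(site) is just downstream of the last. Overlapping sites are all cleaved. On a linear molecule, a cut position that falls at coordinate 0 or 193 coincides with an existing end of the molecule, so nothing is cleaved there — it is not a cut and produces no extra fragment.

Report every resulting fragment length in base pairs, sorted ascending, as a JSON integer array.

[6,7,7,8,8,8,9,9,10,10,10,11,12,13,13,14,15,23]

Per-enzyme occurrences:
  AzqV (AAAATATA, off=6): starts [6, 15, 23, 31, 44, 64, 95, 108, 119, 143] → cuts [12, 21, 29, 37, 50, 70, 101, 114, 125, 149]
  FykIII (AACCTATC, off=5): starts [55, 72, 82, 129, 151, 159, 182] → cuts [60, 77, 87, 134, 156, 164, 187]

Pooled cuts: [12, 21, 29, 37, 50, 60, 70, 77, 87, 101, 114, 125, 134, 149, 156, 164, 187]

Fragments:
  [0,12): 12 bp
  [12,21): 9 bp
  [21,29): 8 bp
  [29,37): 8 bp
  [37,50): 13 bp
  [50,60): 10 bp
  [60,70): 10 bp
  [70,77): 7 bp
  [77,87): 10 bp
  [87,101): 14 bp
  [101,114): 13 bp
  [114,125): 11 bp
  [125,134): 9 bp
  [134,149): 15 bp
  [149,156): 7 bp
  [156,164): 8 bp
  [164,187): 23 bp
  [187,193): 6 bp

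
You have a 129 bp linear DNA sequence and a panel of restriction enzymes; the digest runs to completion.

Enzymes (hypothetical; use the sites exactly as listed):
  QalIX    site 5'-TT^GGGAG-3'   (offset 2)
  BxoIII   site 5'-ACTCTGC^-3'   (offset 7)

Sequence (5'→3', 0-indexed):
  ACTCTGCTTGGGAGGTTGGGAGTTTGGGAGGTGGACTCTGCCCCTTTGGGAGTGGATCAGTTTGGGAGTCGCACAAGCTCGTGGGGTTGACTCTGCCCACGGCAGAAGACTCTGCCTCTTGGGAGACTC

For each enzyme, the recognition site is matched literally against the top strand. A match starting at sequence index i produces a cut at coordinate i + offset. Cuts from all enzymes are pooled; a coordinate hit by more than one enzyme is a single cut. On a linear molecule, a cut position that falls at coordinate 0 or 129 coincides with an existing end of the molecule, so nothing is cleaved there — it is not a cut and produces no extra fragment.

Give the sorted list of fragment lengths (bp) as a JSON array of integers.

[2,5,6,7,8,8,9,16,16,19,33]

Site scan:
  QalIX TTGGGAG/2: at [7, 15, 23, 45, 61, 118] ⇒ [9, 17, 25, 47, 63, 120]
  BxoIII ACTCTGC/7: at [0, 34, 89, 108] ⇒ [7, 41, 96, 115]

Pooled cuts: [7, 9, 17, 25, 41, 47, 63, 96, 115, 120]

Fragment lengths:
  [0,7): 7 bp
  [7,9): 2 bp
  [9,17): 8 bp
  [17,25): 8 bp
  [25,41): 16 bp
  [41,47): 6 bp
  [47,63): 16 bp
  [63,96): 33 bp
  [96,115): 19 bp
  [115,120): 5 bp
  [120,129): 9 bp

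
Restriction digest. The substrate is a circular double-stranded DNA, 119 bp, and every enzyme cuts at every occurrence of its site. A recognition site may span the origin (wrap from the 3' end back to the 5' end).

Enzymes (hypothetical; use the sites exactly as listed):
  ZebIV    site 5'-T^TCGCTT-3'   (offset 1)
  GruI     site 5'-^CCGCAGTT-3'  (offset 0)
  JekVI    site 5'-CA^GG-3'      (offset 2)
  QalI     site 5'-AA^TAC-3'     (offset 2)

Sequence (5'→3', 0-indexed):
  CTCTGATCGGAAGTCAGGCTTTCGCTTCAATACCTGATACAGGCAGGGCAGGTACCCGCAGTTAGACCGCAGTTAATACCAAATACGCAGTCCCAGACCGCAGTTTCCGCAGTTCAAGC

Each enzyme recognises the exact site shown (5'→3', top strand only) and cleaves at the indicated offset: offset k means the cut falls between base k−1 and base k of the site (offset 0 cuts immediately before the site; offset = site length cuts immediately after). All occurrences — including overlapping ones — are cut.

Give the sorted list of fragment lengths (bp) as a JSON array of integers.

Scan for sites:
  ZebIV TTCGCTT/1: at [20] ⇒ [21]
  GruI CCGCAGTT/0: at [55, 66, 97, 106] ⇒ [55, 66, 97, 106]
  JekVI CAGG/2: at [14, 39, 43, 48] ⇒ [16, 41, 45, 50]
  QalI AATAC/2: at [28, 74, 81] ⇒ [30, 76, 83]

Pooled cuts: [16, 21, 30, 41, 45, 50, 55, 66, 76, 83, 97, 106]

Fragments:
  16→21: 5 bp
  21→30: 9 bp
  30→41: 11 bp
  41→45: 4 bp
  45→50: 5 bp
  50→55: 5 bp
  55→66: 11 bp
  66→76: 10 bp
  76→83: 7 bp
  83→97: 14 bp
  97→106: 9 bp
  106→16 (wrap): 119-106+16 = 29 bp

[4,5,5,5,7,9,9,10,11,11,14,29]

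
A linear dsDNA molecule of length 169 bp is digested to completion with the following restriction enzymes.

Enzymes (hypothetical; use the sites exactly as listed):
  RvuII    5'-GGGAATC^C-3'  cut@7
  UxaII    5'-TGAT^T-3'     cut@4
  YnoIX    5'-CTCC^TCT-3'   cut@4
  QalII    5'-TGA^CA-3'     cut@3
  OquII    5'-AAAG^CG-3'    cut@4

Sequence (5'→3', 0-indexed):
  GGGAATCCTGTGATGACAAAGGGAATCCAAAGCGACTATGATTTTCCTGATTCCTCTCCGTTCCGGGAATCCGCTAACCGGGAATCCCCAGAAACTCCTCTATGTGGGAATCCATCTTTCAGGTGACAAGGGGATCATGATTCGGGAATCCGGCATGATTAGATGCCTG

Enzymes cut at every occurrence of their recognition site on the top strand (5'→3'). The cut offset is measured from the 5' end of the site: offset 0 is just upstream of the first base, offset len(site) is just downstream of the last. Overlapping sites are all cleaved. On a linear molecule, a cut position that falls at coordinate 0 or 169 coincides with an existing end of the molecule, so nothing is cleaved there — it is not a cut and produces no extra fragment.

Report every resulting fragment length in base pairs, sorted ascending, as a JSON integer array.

[5,7,9,9,9,9,10,10,11,12,14,14,15,15,20]

Site scan:
  RvuII GGGAATCC/7: at [0, 20, 64, 79, 105, 143] ⇒ [7, 27, 71, 86, 112, 150]
  UxaII TGATT/4: at [38, 47, 137, 155] ⇒ [42, 51, 141, 159]
  YnoIX CTCCTCT/4: at [94] ⇒ [98]
  QalII TGACA/3: at [13, 123] ⇒ [16, 126]
  OquII AAAGCG/4: at [28] ⇒ [32]

All cut coordinates (distinct, sorted): [7, 16, 27, 32, 42, 51, 71, 86, 98, 112, 126, 141, 150, 159]

Fragments:
  [0,7): 7 bp
  [7,16): 9 bp
  [16,27): 11 bp
  [27,32): 5 bp
  [32,42): 10 bp
  [42,51): 9 bp
  [51,71): 20 bp
  [71,86): 15 bp
  [86,98): 12 bp
  [98,112): 14 bp
  [112,126): 14 bp
  [126,141): 15 bp
  [141,150): 9 bp
  [150,159): 9 bp
  [159,169): 10 bp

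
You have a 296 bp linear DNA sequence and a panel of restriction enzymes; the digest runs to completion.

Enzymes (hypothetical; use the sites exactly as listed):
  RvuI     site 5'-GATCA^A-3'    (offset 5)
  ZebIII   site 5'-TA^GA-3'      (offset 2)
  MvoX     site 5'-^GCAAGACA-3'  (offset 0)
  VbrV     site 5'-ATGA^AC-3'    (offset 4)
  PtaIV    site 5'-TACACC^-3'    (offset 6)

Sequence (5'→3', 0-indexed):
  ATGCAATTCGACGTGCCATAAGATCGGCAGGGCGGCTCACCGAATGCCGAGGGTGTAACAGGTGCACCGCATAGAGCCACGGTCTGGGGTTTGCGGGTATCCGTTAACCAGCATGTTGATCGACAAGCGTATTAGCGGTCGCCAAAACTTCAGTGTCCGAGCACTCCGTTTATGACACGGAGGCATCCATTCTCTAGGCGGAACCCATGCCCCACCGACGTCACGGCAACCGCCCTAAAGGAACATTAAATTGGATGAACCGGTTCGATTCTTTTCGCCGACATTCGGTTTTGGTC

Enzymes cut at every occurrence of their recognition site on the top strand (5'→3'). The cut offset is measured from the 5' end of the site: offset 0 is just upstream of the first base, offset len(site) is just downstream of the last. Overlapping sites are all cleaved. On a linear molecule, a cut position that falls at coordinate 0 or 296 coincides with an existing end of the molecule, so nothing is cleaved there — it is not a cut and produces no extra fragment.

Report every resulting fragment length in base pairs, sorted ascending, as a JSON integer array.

[38,73,185]

Site scan:
  RvuI (GATCAA, off=5): no sites
  ZebIII (TAGA, off=2): starts [71] → cuts [73]
  MvoX (GCAAGACA, off=0): no sites
  VbrV (ATGAAC, off=4): starts [254] → cuts [258]
  PtaIV (TACACC, off=6): no sites

Pooled cuts: [73, 258]

Fragments:
  [0,73): 73 bp
  [73,258): 185 bp
  [258,296): 38 bp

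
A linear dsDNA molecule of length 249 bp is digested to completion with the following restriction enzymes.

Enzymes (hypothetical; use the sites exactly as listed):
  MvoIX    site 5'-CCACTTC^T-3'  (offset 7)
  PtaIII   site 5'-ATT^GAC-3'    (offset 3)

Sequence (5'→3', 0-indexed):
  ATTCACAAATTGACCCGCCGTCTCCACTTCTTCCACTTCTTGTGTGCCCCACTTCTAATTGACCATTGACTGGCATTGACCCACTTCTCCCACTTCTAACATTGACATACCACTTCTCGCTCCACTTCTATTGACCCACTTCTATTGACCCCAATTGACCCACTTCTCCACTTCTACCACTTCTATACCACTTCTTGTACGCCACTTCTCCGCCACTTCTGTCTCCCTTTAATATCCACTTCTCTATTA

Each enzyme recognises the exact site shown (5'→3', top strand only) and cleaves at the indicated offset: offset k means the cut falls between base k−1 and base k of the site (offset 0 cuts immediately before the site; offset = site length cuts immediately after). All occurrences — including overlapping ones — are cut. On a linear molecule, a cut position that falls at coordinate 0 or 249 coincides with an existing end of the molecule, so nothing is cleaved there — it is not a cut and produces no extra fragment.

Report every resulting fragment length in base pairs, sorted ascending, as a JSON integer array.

Site scan:
  MvoIX (CCACTTCT, off=7): starts [23, 32, 48, 80, 89, 109, 121, 135, 159, 167, 176, 187, 201, 212, 235] → cuts [30, 39, 55, 87, 96, 116, 128, 142, 166, 174, 183, 194, 208, 219, 242]
  PtaIII (ATTGAC, off=3): starts [8, 57, 64, 74, 100, 129, 143, 153] → cuts [11, 60, 67, 77, 103, 132, 146, 156]

All cut coordinates (distinct, sorted): [11, 30, 39, 55, 60, 67, 77, 87, 96, 103, 116, 128, 132, 142, 146, 156, 166, 174, 183, 194, 208, 219, 242]

Fragment lengths:
  [0,11): 11 bp
  [11,30): 19 bp
  [30,39): 9 bp
  [39,55): 16 bp
  [55,60): 5 bp
  [60,67): 7 bp
  [67,77): 10 bp
  [77,87): 10 bp
  [87,96): 9 bp
  [96,103): 7 bp
  [103,116): 13 bp
  [116,128): 12 bp
  [128,132): 4 bp
  [132,142): 10 bp
  [142,146): 4 bp
  [146,156): 10 bp
  [156,166): 10 bp
  [166,174): 8 bp
  [174,183): 9 bp
  [183,194): 11 bp
  [194,208): 14 bp
  [208,219): 11 bp
  [219,242): 23 bp
  [242,249): 7 bp

[4,4,5,7,7,7,8,9,9,9,10,10,10,10,10,11,11,11,12,13,14,16,19,23]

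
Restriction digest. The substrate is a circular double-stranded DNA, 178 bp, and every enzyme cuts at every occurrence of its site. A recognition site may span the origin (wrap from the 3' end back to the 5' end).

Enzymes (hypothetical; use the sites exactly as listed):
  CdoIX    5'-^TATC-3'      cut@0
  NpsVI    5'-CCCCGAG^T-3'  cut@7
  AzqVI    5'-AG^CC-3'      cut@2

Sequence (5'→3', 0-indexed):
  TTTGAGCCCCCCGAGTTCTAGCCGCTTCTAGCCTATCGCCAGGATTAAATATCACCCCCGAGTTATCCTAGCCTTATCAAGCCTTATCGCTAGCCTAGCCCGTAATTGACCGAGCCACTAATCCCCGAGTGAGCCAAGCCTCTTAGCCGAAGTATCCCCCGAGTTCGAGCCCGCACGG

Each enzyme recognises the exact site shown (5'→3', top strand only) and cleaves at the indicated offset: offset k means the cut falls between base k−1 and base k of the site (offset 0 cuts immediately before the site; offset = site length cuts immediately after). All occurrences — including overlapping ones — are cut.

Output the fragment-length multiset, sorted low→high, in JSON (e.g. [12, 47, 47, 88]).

[1,2,3,3,4,5,5,6,6,6,7,8,8,9,9,10,11,13,15,15,16,16]

Per-enzyme occurrences:
  CdoIX (TATC, off=0): starts [33, 49, 63, 74, 84, 152] → cuts [33, 49, 63, 74, 84, 152]
  NpsVI (CCCCGAGT, off=7): starts [8, 55, 122, 156] → cuts [15, 62, 129, 163]
  AzqVI (AGCC, off=2): starts [4, 19, 29, 69, 79, 91, 96, 112, 131, 136, 144, 167] → cuts [6, 21, 31, 71, 81, 93, 98, 114, 133, 138, 146, 169]

Pooled cuts: [6, 15, 21, 31, 33, 49, 62, 63, 71, 74, 81, 84, 93, 98, 114, 129, 133, 138, 146, 152, 163, 169]

Fragment lengths:
  6→15: 9 bp
  15→21: 6 bp
  21→31: 10 bp
  31→33: 2 bp
  33→49: 16 bp
  49→62: 13 bp
  62→63: 1 bp
  63→71: 8 bp
  71→74: 3 bp
  74→81: 7 bp
  81→84: 3 bp
  84→93: 9 bp
  93→98: 5 bp
  98→114: 16 bp
  114→129: 15 bp
  129→133: 4 bp
  133→138: 5 bp
  138→146: 8 bp
  146→152: 6 bp
  152→163: 11 bp
  163→169: 6 bp
  169→6 (wrap): 178-169+6 = 15 bp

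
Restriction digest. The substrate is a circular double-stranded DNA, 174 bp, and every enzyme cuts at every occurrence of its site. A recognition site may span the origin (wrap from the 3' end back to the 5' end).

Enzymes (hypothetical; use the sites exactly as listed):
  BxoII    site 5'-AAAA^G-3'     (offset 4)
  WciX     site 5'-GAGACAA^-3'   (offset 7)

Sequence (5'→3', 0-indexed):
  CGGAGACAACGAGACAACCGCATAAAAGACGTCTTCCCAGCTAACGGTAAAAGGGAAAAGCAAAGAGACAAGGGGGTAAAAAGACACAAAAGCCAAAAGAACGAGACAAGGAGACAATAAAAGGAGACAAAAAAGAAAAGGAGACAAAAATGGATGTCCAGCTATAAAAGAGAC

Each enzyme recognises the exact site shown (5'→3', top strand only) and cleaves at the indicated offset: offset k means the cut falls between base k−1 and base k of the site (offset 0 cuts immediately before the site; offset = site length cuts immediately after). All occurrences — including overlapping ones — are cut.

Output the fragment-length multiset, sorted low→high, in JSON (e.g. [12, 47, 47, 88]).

[4,5,5,7,7,8,8,8,8,9,10,11,11,12,14,22,25]

Scan for sites:
  BxoII (AAAAG, off=4): starts [23, 48, 55, 78, 87, 94, 118, 130, 135, 165] → cuts [27, 52, 59, 82, 91, 98, 122, 134, 139, 169]
  WciX (GAGACAA, off=7): starts [2, 10, 64, 102, 110, 123, 140] → cuts [9, 17, 71, 109, 117, 130, 147]

All cut coordinates (distinct, sorted): [9, 17, 27, 52, 59, 71, 82, 91, 98, 109, 117, 122, 130, 134, 139, 147, 169]

Fragment lengths:
  9→17: 8 bp
  17→27: 10 bp
  27→52: 25 bp
  52→59: 7 bp
  59→71: 12 bp
  71→82: 11 bp
  82→91: 9 bp
  91→98: 7 bp
  98→109: 11 bp
  109→117: 8 bp
  117→122: 5 bp
  122→130: 8 bp
  130→134: 4 bp
  134→139: 5 bp
  139→147: 8 bp
  147→169: 22 bp
  169→9 (wrap): 174-169+9 = 14 bp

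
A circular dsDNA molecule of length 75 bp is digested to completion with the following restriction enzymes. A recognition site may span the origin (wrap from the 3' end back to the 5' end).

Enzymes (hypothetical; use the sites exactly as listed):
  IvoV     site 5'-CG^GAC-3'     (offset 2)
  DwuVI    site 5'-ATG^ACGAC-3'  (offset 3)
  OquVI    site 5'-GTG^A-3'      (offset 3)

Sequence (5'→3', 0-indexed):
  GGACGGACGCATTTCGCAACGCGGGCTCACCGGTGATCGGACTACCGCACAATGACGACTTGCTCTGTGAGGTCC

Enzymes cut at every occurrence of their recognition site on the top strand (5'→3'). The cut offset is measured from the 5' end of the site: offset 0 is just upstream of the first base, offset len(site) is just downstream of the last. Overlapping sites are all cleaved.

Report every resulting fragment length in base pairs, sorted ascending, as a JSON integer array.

Scan for sites:
  IvoV (CGGAC, off=2): starts [3, 37, 74] → cuts [1, 5, 39]
  DwuVI (ATGACGAC, off=3): starts [51] → cuts [54]
  OquVI (GTGA, off=3): starts [32, 66] → cuts [35, 69]

Pooled cuts: [1, 5, 35, 39, 54, 69]

Fragment lengths:
  1→5: 4 bp
  5→35: 30 bp
  35→39: 4 bp
  39→54: 15 bp
  54→69: 15 bp
  69→1 (wrap): 75-69+1 = 7 bp

[4,4,7,15,15,30]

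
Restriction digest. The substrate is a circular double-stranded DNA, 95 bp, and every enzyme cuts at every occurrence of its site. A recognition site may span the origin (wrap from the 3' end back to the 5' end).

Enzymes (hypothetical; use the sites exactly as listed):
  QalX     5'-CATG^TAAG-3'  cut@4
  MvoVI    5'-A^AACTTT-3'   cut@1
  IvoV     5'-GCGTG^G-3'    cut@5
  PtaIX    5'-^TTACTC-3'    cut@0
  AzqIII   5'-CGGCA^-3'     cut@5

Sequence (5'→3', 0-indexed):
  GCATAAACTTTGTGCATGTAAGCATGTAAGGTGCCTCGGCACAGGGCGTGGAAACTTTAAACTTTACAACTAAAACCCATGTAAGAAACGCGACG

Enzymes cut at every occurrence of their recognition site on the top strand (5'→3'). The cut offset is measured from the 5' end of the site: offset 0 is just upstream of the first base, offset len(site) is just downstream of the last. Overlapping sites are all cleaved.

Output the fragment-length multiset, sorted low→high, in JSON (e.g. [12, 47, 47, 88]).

Site scan:
  QalX CATGTAAG/4: at [14, 22, 77] ⇒ [18, 26, 81]
  MvoVI AAACTTT/1: at [4, 51, 58] ⇒ [5, 52, 59]
  IvoV GCGTGG/5: at [45] ⇒ [50]
  PtaIX (TTACTC, off=0): no sites
  AzqIII CGGCA/5: at [36, 93] ⇒ [3, 41]

Pooled cuts: [3, 5, 18, 26, 41, 50, 52, 59, 81]

Fragment lengths:
  3→5: 2 bp
  5→18: 13 bp
  18→26: 8 bp
  26→41: 15 bp
  41→50: 9 bp
  50→52: 2 bp
  52→59: 7 bp
  59→81: 22 bp
  81→3 (wrap): 95-81+3 = 17 bp

[2,2,7,8,9,13,15,17,22]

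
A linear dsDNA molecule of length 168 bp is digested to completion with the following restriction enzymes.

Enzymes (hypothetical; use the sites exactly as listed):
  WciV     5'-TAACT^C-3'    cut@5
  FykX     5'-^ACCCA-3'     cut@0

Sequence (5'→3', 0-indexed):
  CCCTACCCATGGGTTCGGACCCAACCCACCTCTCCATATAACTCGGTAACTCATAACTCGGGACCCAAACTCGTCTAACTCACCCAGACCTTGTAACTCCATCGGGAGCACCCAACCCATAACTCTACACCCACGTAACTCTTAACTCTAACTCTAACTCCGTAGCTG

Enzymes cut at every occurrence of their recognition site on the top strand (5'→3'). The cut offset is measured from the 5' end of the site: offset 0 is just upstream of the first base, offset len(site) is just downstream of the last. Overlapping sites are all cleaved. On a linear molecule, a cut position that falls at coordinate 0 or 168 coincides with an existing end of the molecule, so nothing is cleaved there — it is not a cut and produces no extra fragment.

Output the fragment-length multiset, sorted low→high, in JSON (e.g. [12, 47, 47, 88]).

Site scan:
  WciV (TAACTC, off=5): starts [38, 46, 53, 75, 93, 119, 135, 142, 148, 154] → cuts [43, 51, 58, 80, 98, 124, 140, 147, 153, 159]
  FykX (ACCCA, off=0): starts [4, 18, 23, 62, 81, 109, 114, 128] → cuts [4, 18, 23, 62, 81, 109, 114, 128]

All cut coordinates (distinct, sorted): [4, 18, 23, 43, 51, 58, 62, 80, 81, 98, 109, 114, 124, 128, 140, 147, 153, 159]

Fragment lengths:
  [0,4): 4 bp
  [4,18): 14 bp
  [18,23): 5 bp
  [23,43): 20 bp
  [43,51): 8 bp
  [51,58): 7 bp
  [58,62): 4 bp
  [62,80): 18 bp
  [80,81): 1 bp
  [81,98): 17 bp
  [98,109): 11 bp
  [109,114): 5 bp
  [114,124): 10 bp
  [124,128): 4 bp
  [128,140): 12 bp
  [140,147): 7 bp
  [147,153): 6 bp
  [153,159): 6 bp
  [159,168): 9 bp

[1,4,4,4,5,5,6,6,7,7,8,9,10,11,12,14,17,18,20]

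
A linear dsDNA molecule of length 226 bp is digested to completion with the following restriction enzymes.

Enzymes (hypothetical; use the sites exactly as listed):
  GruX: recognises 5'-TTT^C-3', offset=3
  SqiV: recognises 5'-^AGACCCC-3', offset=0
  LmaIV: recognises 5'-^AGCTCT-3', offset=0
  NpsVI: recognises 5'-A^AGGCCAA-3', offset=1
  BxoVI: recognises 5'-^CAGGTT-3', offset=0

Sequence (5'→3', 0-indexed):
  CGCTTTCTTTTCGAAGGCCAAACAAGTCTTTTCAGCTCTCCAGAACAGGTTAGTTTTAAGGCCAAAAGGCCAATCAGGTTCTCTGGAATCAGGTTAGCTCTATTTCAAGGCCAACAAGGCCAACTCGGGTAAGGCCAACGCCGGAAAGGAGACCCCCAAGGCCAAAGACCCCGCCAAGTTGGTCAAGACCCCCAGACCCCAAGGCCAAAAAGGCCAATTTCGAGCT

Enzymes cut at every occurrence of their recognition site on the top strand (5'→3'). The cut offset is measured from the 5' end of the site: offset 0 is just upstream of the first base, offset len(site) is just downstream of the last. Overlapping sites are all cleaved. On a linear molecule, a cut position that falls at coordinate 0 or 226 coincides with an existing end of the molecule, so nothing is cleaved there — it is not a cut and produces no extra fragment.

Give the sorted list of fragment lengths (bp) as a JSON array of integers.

Per-enzyme occurrences:
  GruX (TTTC, off=3): starts [3, 8, 29, 102, 217] → cuts [6, 11, 32, 105, 220]
  SqiV (AGACCCC, off=0): starts [149, 165, 185, 193] → cuts [149, 165, 185, 193]
  LmaIV (AGCTCT, off=0): starts [33, 95] → cuts [33, 95]
  NpsVI (AAGGCCAA, off=1): starts [13, 57, 65, 106, 115, 130, 157, 200, 209] → cuts [14, 58, 66, 107, 116, 131, 158, 201, 210]
  BxoVI (CAGGTT, off=0): starts [45, 74, 89] → cuts [45, 74, 89]

Pooled cuts: [6, 11, 14, 32, 33, 45, 58, 66, 74, 89, 95, 105, 107, 116, 131, 149, 158, 165, 185, 193, 201, 210, 220]

Fragments:
  [0,6): 6 bp
  [6,11): 5 bp
  [11,14): 3 bp
  [14,32): 18 bp
  [32,33): 1 bp
  [33,45): 12 bp
  [45,58): 13 bp
  [58,66): 8 bp
  [66,74): 8 bp
  [74,89): 15 bp
  [89,95): 6 bp
  [95,105): 10 bp
  [105,107): 2 bp
  [107,116): 9 bp
  [116,131): 15 bp
  [131,149): 18 bp
  [149,158): 9 bp
  [158,165): 7 bp
  [165,185): 20 bp
  [185,193): 8 bp
  [193,201): 8 bp
  [201,210): 9 bp
  [210,220): 10 bp
  [220,226): 6 bp

[1,2,3,5,6,6,6,7,8,8,8,8,9,9,9,10,10,12,13,15,15,18,18,20]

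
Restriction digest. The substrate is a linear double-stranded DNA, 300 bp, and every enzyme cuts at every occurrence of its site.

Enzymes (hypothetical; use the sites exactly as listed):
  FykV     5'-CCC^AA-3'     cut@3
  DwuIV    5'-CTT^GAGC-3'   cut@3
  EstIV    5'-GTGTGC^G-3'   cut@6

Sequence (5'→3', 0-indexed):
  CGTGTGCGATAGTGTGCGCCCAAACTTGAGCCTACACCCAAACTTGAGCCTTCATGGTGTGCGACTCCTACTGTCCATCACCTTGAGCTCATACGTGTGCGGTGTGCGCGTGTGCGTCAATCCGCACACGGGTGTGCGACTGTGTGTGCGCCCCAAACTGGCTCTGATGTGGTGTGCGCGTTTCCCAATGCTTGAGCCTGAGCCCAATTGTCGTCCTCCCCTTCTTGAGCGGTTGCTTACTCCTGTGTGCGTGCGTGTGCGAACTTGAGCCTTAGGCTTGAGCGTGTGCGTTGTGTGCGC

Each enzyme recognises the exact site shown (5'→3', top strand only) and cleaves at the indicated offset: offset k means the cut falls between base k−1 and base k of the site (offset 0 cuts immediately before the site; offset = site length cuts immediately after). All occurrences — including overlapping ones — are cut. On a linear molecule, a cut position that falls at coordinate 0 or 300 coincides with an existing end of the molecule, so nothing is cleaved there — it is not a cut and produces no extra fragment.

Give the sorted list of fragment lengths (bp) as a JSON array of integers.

[2,4,5,6,6,6,7,7,7,8,9,9,10,10,10,12,12,12,13,16,17,21,22,22,23,24]

Site scan:
  FykV (CCCAA, off=3): starts [18, 36, 151, 183, 202] → cuts [21, 39, 154, 186, 205]
  DwuIV (CTTGAGC, off=3): starts [24, 42, 81, 190, 223, 263, 276] → cuts [27, 45, 84, 193, 226, 266, 279]
  EstIV (GTGTGCG, off=6): starts [1, 11, 56, 94, 101, 109, 131, 143, 171, 244, 254, 283, 292] → cuts [7, 17, 62, 100, 107, 115, 137, 149, 177, 250, 260, 289, 298]

Pooled cuts: [7, 17, 21, 27, 39, 45, 62, 84, 100, 107, 115, 137, 149, 154, 177, 186, 193, 205, 226, 250, 260, 266, 279, 289, 298]

Fragment lengths:
  [0,7): 7 bp
  [7,17): 10 bp
  [17,21): 4 bp
  [21,27): 6 bp
  [27,39): 12 bp
  [39,45): 6 bp
  [45,62): 17 bp
  [62,84): 22 bp
  [84,100): 16 bp
  [100,107): 7 bp
  [107,115): 8 bp
  [115,137): 22 bp
  [137,149): 12 bp
  [149,154): 5 bp
  [154,177): 23 bp
  [177,186): 9 bp
  [186,193): 7 bp
  [193,205): 12 bp
  [205,226): 21 bp
  [226,250): 24 bp
  [250,260): 10 bp
  [260,266): 6 bp
  [266,279): 13 bp
  [279,289): 10 bp
  [289,298): 9 bp
  [298,300): 2 bp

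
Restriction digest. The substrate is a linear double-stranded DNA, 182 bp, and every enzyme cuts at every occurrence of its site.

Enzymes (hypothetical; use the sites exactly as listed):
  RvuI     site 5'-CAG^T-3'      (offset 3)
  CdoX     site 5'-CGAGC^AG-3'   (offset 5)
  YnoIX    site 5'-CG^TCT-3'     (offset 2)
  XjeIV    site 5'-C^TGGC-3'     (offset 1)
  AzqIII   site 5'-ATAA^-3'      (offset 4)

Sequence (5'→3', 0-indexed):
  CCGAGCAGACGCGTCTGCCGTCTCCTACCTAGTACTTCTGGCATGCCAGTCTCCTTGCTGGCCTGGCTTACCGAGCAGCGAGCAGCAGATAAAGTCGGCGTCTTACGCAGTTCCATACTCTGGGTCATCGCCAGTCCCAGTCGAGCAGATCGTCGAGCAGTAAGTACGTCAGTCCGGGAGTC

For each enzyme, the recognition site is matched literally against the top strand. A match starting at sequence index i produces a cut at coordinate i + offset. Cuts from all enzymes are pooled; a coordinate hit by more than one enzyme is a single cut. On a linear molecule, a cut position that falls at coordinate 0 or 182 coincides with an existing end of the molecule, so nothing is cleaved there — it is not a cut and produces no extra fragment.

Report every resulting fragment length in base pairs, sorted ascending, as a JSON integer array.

[2,5,6,6,6,7,7,7,8,9,9,10,10,11,12,12,13,18,24]

Scan for sites:
  RvuI (CAGT, off=3): starts [46, 107, 131, 137, 157, 169] → cuts [49, 110, 134, 140, 160, 172]
  CdoX (CGAGCAG, off=5): starts [1, 71, 78, 141, 153] → cuts [6, 76, 83, 146, 158]
  YnoIX (CGTCT, off=2): starts [11, 18, 98] → cuts [13, 20, 100]
  XjeIV (CTGGC, off=1): starts [37, 57, 62] → cuts [38, 58, 63]
  AzqIII (ATAA, off=4): starts [88] → cuts [92]

All cut coordinates (distinct, sorted): [6, 13, 20, 38, 49, 58, 63, 76, 83, 92, 100, 110, 134, 140, 146, 158, 160, 172]

Fragment lengths:
  [0,6): 6 bp
  [6,13): 7 bp
  [13,20): 7 bp
  [20,38): 18 bp
  [38,49): 11 bp
  [49,58): 9 bp
  [58,63): 5 bp
  [63,76): 13 bp
  [76,83): 7 bp
  [83,92): 9 bp
  [92,100): 8 bp
  [100,110): 10 bp
  [110,134): 24 bp
  [134,140): 6 bp
  [140,146): 6 bp
  [146,158): 12 bp
  [158,160): 2 bp
  [160,172): 12 bp
  [172,182): 10 bp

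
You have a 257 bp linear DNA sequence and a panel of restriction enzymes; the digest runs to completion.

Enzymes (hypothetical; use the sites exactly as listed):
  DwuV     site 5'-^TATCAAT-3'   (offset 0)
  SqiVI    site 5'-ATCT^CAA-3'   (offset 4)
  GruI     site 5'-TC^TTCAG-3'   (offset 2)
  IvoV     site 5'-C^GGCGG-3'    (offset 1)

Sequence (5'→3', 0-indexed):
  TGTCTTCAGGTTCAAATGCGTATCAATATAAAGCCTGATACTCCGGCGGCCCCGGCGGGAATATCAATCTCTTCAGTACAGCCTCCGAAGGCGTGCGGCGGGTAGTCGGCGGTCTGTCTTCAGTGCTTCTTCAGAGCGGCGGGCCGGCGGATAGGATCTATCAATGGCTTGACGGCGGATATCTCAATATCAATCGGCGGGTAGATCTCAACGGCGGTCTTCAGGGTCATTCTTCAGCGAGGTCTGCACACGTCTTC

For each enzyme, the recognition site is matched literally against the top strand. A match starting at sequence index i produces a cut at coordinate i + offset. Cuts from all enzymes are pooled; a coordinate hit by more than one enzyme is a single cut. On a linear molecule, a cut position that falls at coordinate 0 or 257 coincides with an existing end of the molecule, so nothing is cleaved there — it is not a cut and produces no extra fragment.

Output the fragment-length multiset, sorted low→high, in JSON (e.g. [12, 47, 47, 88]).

[3,4,4,7,8,8,8,8,9,10,11,11,11,11,13,13,13,15,16,24,25,25]

Per-enzyme occurrences:
  DwuV (TATCAAT, off=0): starts [20, 61, 158, 187] → cuts [20, 61, 158, 187]
  SqiVI (ATCTCAA, off=4): starts [180, 204] → cuts [184, 208]
  GruI (TCTTCAG, off=2): starts [2, 69, 116, 127, 217, 230] → cuts [4, 71, 118, 129, 219, 232]
  IvoV (CGGCGG, off=1): starts [43, 52, 95, 106, 136, 144, 172, 194, 211] → cuts [44, 53, 96, 107, 137, 145, 173, 195, 212]

All cut coordinates (distinct, sorted): [4, 20, 44, 53, 61, 71, 96, 107, 118, 129, 137, 145, 158, 173, 184, 187, 195, 208, 212, 219, 232]

Fragments:
  [0,4): 4 bp
  [4,20): 16 bp
  [20,44): 24 bp
  [44,53): 9 bp
  [53,61): 8 bp
  [61,71): 10 bp
  [71,96): 25 bp
  [96,107): 11 bp
  [107,118): 11 bp
  [118,129): 11 bp
  [129,137): 8 bp
  [137,145): 8 bp
  [145,158): 13 bp
  [158,173): 15 bp
  [173,184): 11 bp
  [184,187): 3 bp
  [187,195): 8 bp
  [195,208): 13 bp
  [208,212): 4 bp
  [212,219): 7 bp
  [219,232): 13 bp
  [232,257): 25 bp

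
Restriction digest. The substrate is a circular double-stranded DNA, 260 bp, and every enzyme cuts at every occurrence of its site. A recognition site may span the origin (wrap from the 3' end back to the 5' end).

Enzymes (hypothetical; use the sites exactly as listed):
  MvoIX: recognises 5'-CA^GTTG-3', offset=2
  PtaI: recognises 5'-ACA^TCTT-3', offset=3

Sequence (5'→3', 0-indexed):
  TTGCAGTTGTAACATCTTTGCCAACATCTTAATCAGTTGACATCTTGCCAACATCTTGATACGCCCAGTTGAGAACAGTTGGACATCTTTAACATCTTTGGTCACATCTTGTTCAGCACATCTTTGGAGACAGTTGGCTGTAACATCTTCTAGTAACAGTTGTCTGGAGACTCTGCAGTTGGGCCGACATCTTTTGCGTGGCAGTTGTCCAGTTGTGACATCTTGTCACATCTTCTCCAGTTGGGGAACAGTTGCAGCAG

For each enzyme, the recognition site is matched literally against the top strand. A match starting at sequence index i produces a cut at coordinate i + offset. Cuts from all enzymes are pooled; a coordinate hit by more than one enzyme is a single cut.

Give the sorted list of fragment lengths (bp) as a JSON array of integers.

[6,7,8,8,9,9,9,9,9,9,10,10,11,11,12,12,12,12,13,13,14,14,14,19]

Scan for sites:
  MvoIX CAGTTG/2: at [3, 33, 65, 75, 130, 156, 175, 201, 209, 237, 248, 257] ⇒ [5, 35, 67, 77, 132, 158, 177, 203, 211, 239, 250, 259]
  PtaI ACATCTT/3: at [11, 23, 39, 50, 82, 91, 103, 117, 142, 186, 217, 227] ⇒ [14, 26, 42, 53, 85, 94, 106, 120, 145, 189, 220, 230]

All cut coordinates (distinct, sorted): [5, 14, 26, 35, 42, 53, 67, 77, 85, 94, 106, 120, 132, 145, 158, 177, 189, 203, 211, 220, 230, 239, 250, 259]

Fragment lengths:
  5→14: 9 bp
  14→26: 12 bp
  26→35: 9 bp
  35→42: 7 bp
  42→53: 11 bp
  53→67: 14 bp
  67→77: 10 bp
  77→85: 8 bp
  85→94: 9 bp
  94→106: 12 bp
  106→120: 14 bp
  120→132: 12 bp
  132→145: 13 bp
  145→158: 13 bp
  158→177: 19 bp
  177→189: 12 bp
  189→203: 14 bp
  203→211: 8 bp
  211→220: 9 bp
  220→230: 10 bp
  230→239: 9 bp
  239→250: 11 bp
  250→259: 9 bp
  259→5 (wrap): 260-259+5 = 6 bp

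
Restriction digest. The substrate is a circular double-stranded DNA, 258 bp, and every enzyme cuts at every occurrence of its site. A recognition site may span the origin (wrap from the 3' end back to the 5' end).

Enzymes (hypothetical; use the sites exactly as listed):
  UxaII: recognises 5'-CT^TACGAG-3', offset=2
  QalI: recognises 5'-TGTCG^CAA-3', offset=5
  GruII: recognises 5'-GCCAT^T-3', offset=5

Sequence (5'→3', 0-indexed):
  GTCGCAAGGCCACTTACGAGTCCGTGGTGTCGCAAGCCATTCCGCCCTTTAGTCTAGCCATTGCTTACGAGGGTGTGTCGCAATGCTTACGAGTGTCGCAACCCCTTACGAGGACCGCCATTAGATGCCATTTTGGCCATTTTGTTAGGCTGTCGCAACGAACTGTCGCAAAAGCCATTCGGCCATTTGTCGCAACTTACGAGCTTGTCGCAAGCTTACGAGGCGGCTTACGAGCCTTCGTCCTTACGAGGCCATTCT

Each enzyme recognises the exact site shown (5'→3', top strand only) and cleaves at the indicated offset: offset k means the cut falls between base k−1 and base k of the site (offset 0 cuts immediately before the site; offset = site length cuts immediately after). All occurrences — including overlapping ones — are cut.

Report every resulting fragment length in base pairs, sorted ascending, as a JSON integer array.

[4,5,6,6,7,7,8,8,8,9,10,10,10,11,11,12,13,13,15,15,15,16,18,21]

Scan for sites:
  UxaII CTTACGAG/2: at [12, 63, 85, 104, 195, 214, 226, 242] ⇒ [14, 65, 87, 106, 197, 216, 228, 244]
  QalI TGTCGCAA/5: at [27, 75, 93, 150, 163, 187, 205, 257] ⇒ [4, 32, 80, 98, 155, 168, 192, 210]
  GruII GCCATT/5: at [35, 56, 116, 126, 135, 173, 181, 250] ⇒ [40, 61, 121, 131, 140, 178, 186, 255]

Pooled cuts: [4, 14, 32, 40, 61, 65, 80, 87, 98, 106, 121, 131, 140, 155, 168, 178, 186, 192, 197, 210, 216, 228, 244, 255]

Fragments:
  4→14: 10 bp
  14→32: 18 bp
  32→40: 8 bp
  40→61: 21 bp
  61→65: 4 bp
  65→80: 15 bp
  80→87: 7 bp
  87→98: 11 bp
  98→106: 8 bp
  106→121: 15 bp
  121→131: 10 bp
  131→140: 9 bp
  140→155: 15 bp
  155→168: 13 bp
  168→178: 10 bp
  178→186: 8 bp
  186→192: 6 bp
  192→197: 5 bp
  197→210: 13 bp
  210→216: 6 bp
  216→228: 12 bp
  228→244: 16 bp
  244→255: 11 bp
  255→4 (wrap): 258-255+4 = 7 bp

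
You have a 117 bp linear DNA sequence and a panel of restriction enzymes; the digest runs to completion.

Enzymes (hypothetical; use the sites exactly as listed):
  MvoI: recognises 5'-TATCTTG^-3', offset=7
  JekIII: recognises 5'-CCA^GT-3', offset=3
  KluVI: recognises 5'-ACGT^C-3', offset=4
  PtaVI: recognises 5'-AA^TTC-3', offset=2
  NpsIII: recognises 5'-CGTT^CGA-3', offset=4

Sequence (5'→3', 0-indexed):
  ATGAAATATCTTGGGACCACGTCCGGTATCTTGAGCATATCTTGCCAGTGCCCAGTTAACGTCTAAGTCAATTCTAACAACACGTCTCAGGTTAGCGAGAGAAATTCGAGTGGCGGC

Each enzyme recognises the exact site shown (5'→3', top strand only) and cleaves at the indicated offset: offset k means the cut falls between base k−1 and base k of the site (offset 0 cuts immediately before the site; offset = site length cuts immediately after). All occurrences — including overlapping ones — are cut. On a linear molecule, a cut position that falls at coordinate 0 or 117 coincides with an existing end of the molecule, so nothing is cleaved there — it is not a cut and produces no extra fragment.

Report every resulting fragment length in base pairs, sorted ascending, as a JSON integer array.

Scan for sites:
  MvoI TATCTTG/7: at [6, 26, 37] ⇒ [13, 33, 44]
  JekIII CCAGT/3: at [44, 51] ⇒ [47, 54]
  KluVI ACGTC/4: at [18, 58, 81] ⇒ [22, 62, 85]
  PtaVI AATTC/2: at [69, 102] ⇒ [71, 104]
  NpsIII (CGTTCGA, off=4): no sites

Pooled cuts: [13, 22, 33, 44, 47, 54, 62, 71, 85, 104]

Fragment lengths:
  [0,13): 13 bp
  [13,22): 9 bp
  [22,33): 11 bp
  [33,44): 11 bp
  [44,47): 3 bp
  [47,54): 7 bp
  [54,62): 8 bp
  [62,71): 9 bp
  [71,85): 14 bp
  [85,104): 19 bp
  [104,117): 13 bp

[3,7,8,9,9,11,11,13,13,14,19]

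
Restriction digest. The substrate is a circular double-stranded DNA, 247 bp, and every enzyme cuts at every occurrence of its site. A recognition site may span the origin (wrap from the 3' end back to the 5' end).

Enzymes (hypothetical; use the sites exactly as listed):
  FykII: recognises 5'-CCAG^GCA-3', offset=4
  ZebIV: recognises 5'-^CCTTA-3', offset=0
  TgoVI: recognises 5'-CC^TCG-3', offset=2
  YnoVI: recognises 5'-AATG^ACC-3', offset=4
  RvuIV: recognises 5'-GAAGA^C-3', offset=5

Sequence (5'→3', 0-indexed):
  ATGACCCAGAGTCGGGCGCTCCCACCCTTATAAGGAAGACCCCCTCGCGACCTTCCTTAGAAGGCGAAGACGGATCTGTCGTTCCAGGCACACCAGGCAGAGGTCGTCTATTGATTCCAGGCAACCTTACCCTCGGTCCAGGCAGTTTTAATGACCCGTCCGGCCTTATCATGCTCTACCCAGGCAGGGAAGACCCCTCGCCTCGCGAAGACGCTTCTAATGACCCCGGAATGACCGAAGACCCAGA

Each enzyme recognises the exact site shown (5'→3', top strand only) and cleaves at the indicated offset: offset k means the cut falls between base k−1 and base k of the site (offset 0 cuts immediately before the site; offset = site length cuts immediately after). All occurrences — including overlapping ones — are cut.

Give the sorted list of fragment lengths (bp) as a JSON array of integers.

[4,4,5,5,8,8,9,9,9,9,10,10,10,11,11,12,14,16,17,20,22,24]

Per-enzyme occurrences:
  FykII (CCAGGCA, off=4): starts [83, 92, 116, 137, 179] → cuts [87, 96, 120, 141, 183]
  ZebIV (CCTTA, off=0): starts [25, 54, 124, 163] → cuts [25, 54, 124, 163]
  TgoVI (CCTCG, off=2): starts [42, 130, 195, 200] → cuts [44, 132, 197, 202]
  YnoVI (AATGACC, off=4): starts [149, 218, 229, 246] → cuts [3, 153, 222, 233]
  RvuIV (GAAGAC, off=5): starts [34, 65, 188, 206, 236] → cuts [39, 70, 193, 211, 241]

All cut coordinates (distinct, sorted): [3, 25, 39, 44, 54, 70, 87, 96, 120, 124, 132, 141, 153, 163, 183, 193, 197, 202, 211, 222, 233, 241]

Fragments:
  3→25: 22 bp
  25→39: 14 bp
  39→44: 5 bp
  44→54: 10 bp
  54→70: 16 bp
  70→87: 17 bp
  87→96: 9 bp
  96→120: 24 bp
  120→124: 4 bp
  124→132: 8 bp
  132→141: 9 bp
  141→153: 12 bp
  153→163: 10 bp
  163→183: 20 bp
  183→193: 10 bp
  193→197: 4 bp
  197→202: 5 bp
  202→211: 9 bp
  211→222: 11 bp
  222→233: 11 bp
  233→241: 8 bp
  241→3 (wrap): 247-241+3 = 9 bp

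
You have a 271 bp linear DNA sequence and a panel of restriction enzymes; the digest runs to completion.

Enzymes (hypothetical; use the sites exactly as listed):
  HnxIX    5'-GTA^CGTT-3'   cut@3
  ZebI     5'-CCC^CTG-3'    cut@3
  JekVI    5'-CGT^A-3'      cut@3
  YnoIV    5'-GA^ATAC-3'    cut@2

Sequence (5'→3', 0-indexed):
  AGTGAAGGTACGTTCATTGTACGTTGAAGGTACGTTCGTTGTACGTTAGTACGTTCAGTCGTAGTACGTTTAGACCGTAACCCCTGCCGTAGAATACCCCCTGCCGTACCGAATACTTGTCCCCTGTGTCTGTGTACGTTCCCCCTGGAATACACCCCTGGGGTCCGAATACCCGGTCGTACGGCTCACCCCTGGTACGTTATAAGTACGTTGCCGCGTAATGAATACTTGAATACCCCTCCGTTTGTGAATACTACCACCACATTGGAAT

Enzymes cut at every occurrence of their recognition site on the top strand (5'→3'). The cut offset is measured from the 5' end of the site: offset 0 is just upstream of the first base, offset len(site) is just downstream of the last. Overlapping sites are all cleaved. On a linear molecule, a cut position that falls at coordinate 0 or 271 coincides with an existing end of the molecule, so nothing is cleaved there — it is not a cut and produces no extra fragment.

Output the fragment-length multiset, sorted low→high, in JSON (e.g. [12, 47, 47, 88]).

Site scan:
  HnxIX (GTACGTT, off=3): starts [7, 18, 29, 40, 48, 63, 133, 194, 205] → cuts [10, 21, 32, 43, 51, 66, 136, 197, 208]
  ZebI (CCCCTG, off=3): starts [80, 97, 120, 141, 154, 188] → cuts [83, 100, 123, 144, 157, 191]
  JekVI (CGTA, off=3): starts [59, 75, 87, 104, 177, 216] → cuts [62, 78, 90, 107, 180, 219]
  YnoIV (GAATAC, off=2): starts [91, 110, 147, 166, 222, 230, 248] → cuts [93, 112, 149, 168, 224, 232, 250]

All cut coordinates (distinct, sorted): [10, 21, 32, 43, 51, 62, 66, 78, 83, 90, 93, 100, 107, 112, 123, 136, 144, 149, 157, 168, 180, 191, 197, 208, 219, 224, 232, 250]

Fragments:
  [0,10): 10 bp
  [10,21): 11 bp
  [21,32): 11 bp
  [32,43): 11 bp
  [43,51): 8 bp
  [51,62): 11 bp
  [62,66): 4 bp
  [66,78): 12 bp
  [78,83): 5 bp
  [83,90): 7 bp
  [90,93): 3 bp
  [93,100): 7 bp
  [100,107): 7 bp
  [107,112): 5 bp
  [112,123): 11 bp
  [123,136): 13 bp
  [136,144): 8 bp
  [144,149): 5 bp
  [149,157): 8 bp
  [157,168): 11 bp
  [168,180): 12 bp
  [180,191): 11 bp
  [191,197): 6 bp
  [197,208): 11 bp
  [208,219): 11 bp
  [219,224): 5 bp
  [224,232): 8 bp
  [232,250): 18 bp
  [250,271): 21 bp

[3,4,5,5,5,5,6,7,7,7,8,8,8,8,10,11,11,11,11,11,11,11,11,11,12,12,13,18,21]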